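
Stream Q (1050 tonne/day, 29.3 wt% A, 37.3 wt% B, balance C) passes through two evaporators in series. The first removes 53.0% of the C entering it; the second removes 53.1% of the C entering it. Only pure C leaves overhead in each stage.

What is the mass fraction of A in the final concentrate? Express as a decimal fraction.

0.3961

C in feed = 1050×0.334 = 350.7 tonne/day.
After stage 1: C left = (1−0.530)×350.7 = 164.83; stream total = 864.13 tonne/day.
After stage 2: C left = (1−0.531)×164.83 = 77.305; final concentrate = 776.6 tonne/day.
A fraction = 307.65/776.6 = 0.3961.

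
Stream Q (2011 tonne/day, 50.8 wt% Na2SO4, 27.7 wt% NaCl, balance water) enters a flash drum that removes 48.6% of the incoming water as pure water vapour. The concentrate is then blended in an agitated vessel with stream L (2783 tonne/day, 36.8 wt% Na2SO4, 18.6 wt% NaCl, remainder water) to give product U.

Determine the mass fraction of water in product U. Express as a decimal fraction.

Vapour removed = 0.486×0.215×2011 = 210.13 tonne/day; concentrate = 1800.9 tonne/day.
water reaching the mixer = 222.24 (from concentrate) + 2783×0.446 = 1463.5 tonne/day.
Product flow = 1800.9 + 2783 = 4583.9 tonne/day; water fraction = 0.319.

0.319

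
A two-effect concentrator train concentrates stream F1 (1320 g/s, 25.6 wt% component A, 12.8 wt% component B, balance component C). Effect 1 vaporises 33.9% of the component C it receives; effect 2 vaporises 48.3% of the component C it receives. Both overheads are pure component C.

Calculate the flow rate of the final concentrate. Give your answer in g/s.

component C in feed = 1320×0.616 = 813.12 g/s.
After stage 1: component C left = (1−0.339)×813.12 = 537.47; stream total = 1044.4 g/s.
After stage 2: component C left = (1−0.483)×537.47 = 277.87; final concentrate = 784.75 g/s.

784.8 g/s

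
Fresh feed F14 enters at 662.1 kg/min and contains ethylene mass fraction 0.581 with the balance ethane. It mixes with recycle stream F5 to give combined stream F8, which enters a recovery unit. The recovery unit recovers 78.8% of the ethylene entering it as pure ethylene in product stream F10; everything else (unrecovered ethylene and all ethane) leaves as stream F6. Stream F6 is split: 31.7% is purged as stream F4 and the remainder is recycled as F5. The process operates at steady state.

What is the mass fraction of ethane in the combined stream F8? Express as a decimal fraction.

0.661

ethane enters only via F14 and leaves only via the purge: 662.1×0.419 = 0.317×(ethane in F6), and the recovery unit passes all ethane, so ethane in F8 = ethane in F6 = 875.14 kg/min.
ethylene in F8: m_A = 662.1×0.581 + (1−0.317)·(1−0.788)·m_A, so m_A = 384.68/0.8552 = 449.81 kg/min.
F8 = 449.81 + 875.14 = 1325 kg/min.
ethane fraction in F8 = 875.14/1325 = 0.661.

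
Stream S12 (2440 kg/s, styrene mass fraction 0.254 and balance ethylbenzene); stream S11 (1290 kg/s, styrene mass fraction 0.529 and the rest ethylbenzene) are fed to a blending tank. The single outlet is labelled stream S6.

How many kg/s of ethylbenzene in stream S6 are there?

ethylbenzene out = ethylbenzene in = 2440×0.746 + 1290×0.471 = 2427.8 kg/s.

2428 kg/s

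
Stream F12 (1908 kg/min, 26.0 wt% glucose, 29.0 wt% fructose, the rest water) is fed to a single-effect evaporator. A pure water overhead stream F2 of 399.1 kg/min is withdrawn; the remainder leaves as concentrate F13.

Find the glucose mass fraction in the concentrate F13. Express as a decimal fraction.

0.3288

glucose is not removed: 1908×0.260 = 496.08 kg/min of glucose enters F13.
Concentrate = 1908 − 399.1 = 1508.9 kg/min.
Mass fraction = 496.08/1508.9 = 0.3288.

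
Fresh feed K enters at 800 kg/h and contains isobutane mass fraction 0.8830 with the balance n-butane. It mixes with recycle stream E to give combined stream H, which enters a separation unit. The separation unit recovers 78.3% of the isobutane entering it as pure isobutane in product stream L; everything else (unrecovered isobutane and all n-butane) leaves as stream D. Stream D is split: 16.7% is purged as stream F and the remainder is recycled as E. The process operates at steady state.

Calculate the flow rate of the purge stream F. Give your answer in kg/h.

n-butane enters only via K and leaves only via the purge: 800×0.117 = 0.167×(n-butane in D), and the separation unit passes all n-butane, so n-butane in H = n-butane in D = 560.48 kg/h.
isobutane in H: m_A = 800×0.883 + (1−0.167)·(1−0.783)·m_A, so m_A = 706.4/0.8192 = 862.26 kg/h.
D = (1−0.783)×862.26 + 560.48 = 747.59 kg/h.
Purge F = 0.167×747.59 = 124.85 kg/h.

124.8 kg/h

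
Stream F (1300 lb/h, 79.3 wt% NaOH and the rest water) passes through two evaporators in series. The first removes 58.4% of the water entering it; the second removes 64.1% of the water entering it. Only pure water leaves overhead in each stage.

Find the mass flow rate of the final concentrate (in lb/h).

1071 lb/h

water in feed = 1300×0.207 = 269.1 lb/h.
After stage 1: water left = (1−0.584)×269.1 = 111.95; stream total = 1142.8 lb/h.
After stage 2: water left = (1−0.641)×111.95 = 40.188; final concentrate = 1071.1 lb/h.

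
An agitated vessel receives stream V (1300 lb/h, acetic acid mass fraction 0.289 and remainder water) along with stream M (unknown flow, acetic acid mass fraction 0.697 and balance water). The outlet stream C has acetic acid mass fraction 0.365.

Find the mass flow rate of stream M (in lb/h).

297.6 lb/h

Let M be the unknown flow. Total out = 1300 + M.
acetic acid balance: 375.7 + 0.697·M = 0.365·(1300 + M)
(0.697 − 0.365)·M = 0.365×1300 − 375.7 = 98.8
M = 98.8 / 0.332 = 297.59 lb/h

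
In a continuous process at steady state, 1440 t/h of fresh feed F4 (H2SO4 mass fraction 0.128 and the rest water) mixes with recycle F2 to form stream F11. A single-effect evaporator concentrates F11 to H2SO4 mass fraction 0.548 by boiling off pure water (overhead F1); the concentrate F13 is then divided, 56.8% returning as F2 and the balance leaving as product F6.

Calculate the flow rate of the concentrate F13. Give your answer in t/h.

778.6 t/h

Overall H2SO4 balance (none leaves overhead): H2SO4 in fresh feed = H2SO4 in product, i.e. 1440×0.128 = (1−0.568)·F13·0.548.
F13 = 184.32/(0.548×0.432) = 778.59 t/h.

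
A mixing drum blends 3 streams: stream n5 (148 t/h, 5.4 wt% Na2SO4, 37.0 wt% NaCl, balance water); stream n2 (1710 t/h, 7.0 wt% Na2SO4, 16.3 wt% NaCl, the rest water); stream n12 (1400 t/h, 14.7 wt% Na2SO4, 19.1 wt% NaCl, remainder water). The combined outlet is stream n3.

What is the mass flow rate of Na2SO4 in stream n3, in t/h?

333.5 t/h

Na2SO4 out = Na2SO4 in = 148×0.054 + 1710×0.070 + 1400×0.147 = 333.49 t/h.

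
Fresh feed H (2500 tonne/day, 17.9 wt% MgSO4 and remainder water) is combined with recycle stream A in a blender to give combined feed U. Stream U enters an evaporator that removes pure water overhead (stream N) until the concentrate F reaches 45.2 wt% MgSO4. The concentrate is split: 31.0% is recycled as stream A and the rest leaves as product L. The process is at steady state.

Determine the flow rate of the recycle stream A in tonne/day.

Overall MgSO4 balance (none leaves overhead): MgSO4 in fresh feed = MgSO4 in product, i.e. 2500×0.179 = (1−0.310)·F·0.452.
F = 447.5/(0.452×0.690) = 1434.8 tonne/day.
Recycle A = 0.310×1434.8 = 444.8 tonne/day.

444.8 tonne/day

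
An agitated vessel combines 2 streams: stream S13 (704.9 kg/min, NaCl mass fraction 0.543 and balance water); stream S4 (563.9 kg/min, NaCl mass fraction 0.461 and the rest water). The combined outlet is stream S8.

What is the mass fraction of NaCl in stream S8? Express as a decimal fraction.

0.507

Total flow out = 704.9 + 563.9 = 1268.8 kg/min.
NaCl in = 704.9×0.543 + 563.9×0.461 = 642.72 kg/min.
NaCl mass fraction in S8 = 642.72/1268.8 = 0.507.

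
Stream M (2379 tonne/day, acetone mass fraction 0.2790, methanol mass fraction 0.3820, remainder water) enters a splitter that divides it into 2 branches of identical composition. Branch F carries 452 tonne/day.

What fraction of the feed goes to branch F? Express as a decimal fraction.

0.190

Fraction to F = 452/2379 = 0.1900.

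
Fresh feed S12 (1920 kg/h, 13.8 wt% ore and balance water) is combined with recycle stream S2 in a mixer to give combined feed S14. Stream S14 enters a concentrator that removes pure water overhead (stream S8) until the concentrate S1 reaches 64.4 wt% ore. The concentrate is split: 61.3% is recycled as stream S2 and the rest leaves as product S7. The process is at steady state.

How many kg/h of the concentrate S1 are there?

1063 kg/h

Overall ore balance (none leaves overhead): ore in fresh feed = ore in product, i.e. 1920×0.138 = (1−0.613)·S1·0.644.
S1 = 264.96/(0.644×0.387) = 1063.1 kg/h.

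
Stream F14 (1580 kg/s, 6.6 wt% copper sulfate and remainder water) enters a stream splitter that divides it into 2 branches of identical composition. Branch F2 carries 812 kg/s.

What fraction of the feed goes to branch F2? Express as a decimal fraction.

Fraction to F2 = 812/1580 = 0.5139.

0.514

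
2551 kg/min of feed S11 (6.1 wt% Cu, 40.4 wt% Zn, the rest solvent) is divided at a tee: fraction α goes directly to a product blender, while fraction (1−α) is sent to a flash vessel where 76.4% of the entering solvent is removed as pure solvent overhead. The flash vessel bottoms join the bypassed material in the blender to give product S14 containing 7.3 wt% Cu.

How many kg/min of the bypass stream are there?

1525 kg/min

All 2551×0.061 = 155.61 kg/min of Cu reaches S14, so S14 = 155.61/0.073 = 2131.7 kg/min and vapour = 419.34 kg/min.
The evaporator receives (1−α)·2551 of feed at 0.535 solvent and removes 0.764 of that solvent:
0.764×0.535×(1−α)×2551 = 419.34
(1−α) = 419.34/1042.7 = 0.4022;  α = 0.5978.
Bypass flow = 0.5978×2551 = 1525.1 kg/min.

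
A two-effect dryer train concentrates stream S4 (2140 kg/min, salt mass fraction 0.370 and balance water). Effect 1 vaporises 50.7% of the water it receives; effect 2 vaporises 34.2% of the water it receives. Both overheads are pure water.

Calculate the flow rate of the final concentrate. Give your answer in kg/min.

1229 kg/min

water in feed = 2140×0.630 = 1348.2 kg/min.
After stage 1: water left = (1−0.507)×1348.2 = 664.66; stream total = 1456.5 kg/min.
After stage 2: water left = (1−0.342)×664.66 = 437.35; final concentrate = 1229.1 kg/min.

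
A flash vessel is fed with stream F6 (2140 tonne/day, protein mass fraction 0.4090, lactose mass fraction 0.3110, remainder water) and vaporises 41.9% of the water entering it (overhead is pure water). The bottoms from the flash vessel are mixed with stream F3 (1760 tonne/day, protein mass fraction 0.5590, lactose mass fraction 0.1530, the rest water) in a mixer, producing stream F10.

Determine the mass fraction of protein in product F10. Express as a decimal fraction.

0.5095

Vapour removed = 0.419×0.280×2140 = 251.06 tonne/day; concentrate = 1888.9 tonne/day.
protein reaching the mixer = 875.26 (from concentrate) + 1760×0.559 = 1859.1 tonne/day.
Product flow = 1888.9 + 1760 = 3648.9 tonne/day; protein fraction = 0.5095.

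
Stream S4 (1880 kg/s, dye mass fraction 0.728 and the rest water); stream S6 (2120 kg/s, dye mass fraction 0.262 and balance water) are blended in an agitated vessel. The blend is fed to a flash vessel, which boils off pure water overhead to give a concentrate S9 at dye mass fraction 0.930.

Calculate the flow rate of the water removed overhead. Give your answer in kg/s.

1931 kg/s

dye entering = 1880×0.728 + 2120×0.262 = 1924.1 kg/s.
All dye reports to S9, so S9 = 1924.1/0.930 = 2068.9 kg/s.
Total feed = 4000 kg/s; overhead = 4000 − 2068.9 = 1931.1 kg/s.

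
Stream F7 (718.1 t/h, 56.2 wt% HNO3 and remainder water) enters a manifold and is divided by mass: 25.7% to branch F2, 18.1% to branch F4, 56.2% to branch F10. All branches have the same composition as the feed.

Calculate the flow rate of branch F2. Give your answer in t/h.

184.6 t/h

Branch F2 flow = 0.257×718.1 = 184.55 t/h.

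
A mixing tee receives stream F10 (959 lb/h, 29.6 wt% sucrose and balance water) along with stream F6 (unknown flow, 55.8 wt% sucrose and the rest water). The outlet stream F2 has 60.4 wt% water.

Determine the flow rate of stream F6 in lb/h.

Let F6 be the unknown flow. Total out = 959 + F6.
water balance: 675.14 + 0.442·F6 = 0.604·(959 + F6)
(0.442 − 0.604)·F6 = 0.604×959 − 675.14 = -95.9
F6 = -95.9 / -0.162 = 591.98 lb/h

592 lb/h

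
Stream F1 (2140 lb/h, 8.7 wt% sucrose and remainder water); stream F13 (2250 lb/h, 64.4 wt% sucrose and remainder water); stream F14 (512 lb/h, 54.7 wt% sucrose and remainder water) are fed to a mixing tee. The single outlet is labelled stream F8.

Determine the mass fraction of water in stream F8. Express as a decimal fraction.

Total flow out = 2140 + 2250 + 512 = 4902 lb/h.
water in = 2140×0.913 + 2250×0.356 + 512×0.453 = 2986.8 lb/h.
water mass fraction in F8 = 2986.8/4902 = 0.609.

0.609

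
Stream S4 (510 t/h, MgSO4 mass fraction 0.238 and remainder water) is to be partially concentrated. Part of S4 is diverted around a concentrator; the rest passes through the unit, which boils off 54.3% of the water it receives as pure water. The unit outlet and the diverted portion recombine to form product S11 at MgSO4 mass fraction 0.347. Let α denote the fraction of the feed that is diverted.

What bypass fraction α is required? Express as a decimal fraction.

0.241

All 510×0.238 = 121.38 t/h of MgSO4 reaches S11, so S11 = 121.38/0.347 = 349.8 t/h and vapour = 160.2 t/h.
The evaporator receives (1−α)·510 of feed at 0.762 water and removes 0.543 of that water:
0.543×0.762×(1−α)×510 = 160.2
(1−α) = 160.2/211.02 = 0.7592;  α = 0.2408.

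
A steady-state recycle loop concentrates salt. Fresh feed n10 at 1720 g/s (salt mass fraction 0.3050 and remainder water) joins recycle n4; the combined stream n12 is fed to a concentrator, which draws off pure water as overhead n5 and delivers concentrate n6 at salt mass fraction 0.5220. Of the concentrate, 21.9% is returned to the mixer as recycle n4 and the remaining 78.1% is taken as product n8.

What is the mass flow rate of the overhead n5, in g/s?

715 g/s

Overall salt balance (none leaves overhead): salt in fresh feed = salt in product, i.e. 1720×0.305 = (1−0.219)·n6·0.522.
n6 = 524.6/(0.522×0.781) = 1286.8 g/s.
Recycle n4 = 0.219×1286.8 = 281.81 g/s.
Combined feed n12 = 1720 + 281.81 = 2001.8 g/s.
Overhead n5 = n12 − n6 = 2001.8 − 1286.8 = 715.02 g/s.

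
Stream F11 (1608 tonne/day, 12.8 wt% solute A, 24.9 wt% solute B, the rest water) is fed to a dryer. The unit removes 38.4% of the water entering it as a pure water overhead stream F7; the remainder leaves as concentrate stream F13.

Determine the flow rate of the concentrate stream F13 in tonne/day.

1223 tonne/day

water entering = 1608×0.623 = 1001.8 tonne/day; overhead removed = 0.384×1001.8 = 384.69 tonne/day.
Concentrate = 1608 − 384.69 = 1223.3 tonne/day.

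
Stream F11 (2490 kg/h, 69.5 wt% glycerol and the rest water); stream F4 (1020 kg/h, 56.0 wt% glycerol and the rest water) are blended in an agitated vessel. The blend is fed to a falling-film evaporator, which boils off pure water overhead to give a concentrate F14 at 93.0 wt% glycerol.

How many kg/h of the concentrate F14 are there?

2475 kg/h

glycerol entering = 2490×0.695 + 1020×0.560 = 2301.8 kg/h.
All glycerol reports to F14, so F14 = 2301.8/0.930 = 2475 kg/h.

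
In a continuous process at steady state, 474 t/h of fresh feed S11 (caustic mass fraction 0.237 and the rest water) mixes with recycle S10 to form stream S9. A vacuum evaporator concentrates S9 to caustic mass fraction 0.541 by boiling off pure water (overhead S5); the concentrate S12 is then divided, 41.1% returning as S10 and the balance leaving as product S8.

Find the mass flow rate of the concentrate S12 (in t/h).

Overall caustic balance (none leaves overhead): caustic in fresh feed = caustic in product, i.e. 474×0.237 = (1−0.411)·S12·0.541.
S12 = 112.34/(0.541×0.589) = 352.54 t/h.

352.5 t/h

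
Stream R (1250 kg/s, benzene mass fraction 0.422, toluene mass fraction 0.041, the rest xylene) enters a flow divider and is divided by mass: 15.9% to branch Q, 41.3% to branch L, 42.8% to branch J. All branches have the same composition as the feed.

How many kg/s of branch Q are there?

Branch Q flow = 0.159×1250 = 198.75 kg/s.

198.8 kg/s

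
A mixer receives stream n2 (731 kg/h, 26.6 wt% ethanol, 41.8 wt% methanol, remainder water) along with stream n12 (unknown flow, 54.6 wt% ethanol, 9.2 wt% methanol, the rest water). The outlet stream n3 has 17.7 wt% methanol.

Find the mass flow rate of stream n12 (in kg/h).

Let n12 be the unknown flow. Total out = 731 + n12.
methanol balance: 305.56 + 0.092·n12 = 0.177·(731 + n12)
(0.092 − 0.177)·n12 = 0.177×731 − 305.56 = -176.17
n12 = -176.17 / -0.085 = 2072.6 kg/h

2073 kg/h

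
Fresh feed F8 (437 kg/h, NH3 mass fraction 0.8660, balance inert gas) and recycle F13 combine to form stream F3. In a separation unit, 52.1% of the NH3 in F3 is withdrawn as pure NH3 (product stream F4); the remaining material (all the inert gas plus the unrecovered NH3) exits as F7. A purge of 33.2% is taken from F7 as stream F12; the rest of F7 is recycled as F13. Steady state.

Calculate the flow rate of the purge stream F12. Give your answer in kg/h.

inert gas enters only via F8 and leaves only via the purge: 437×0.134 = 0.332×(inert gas in F7), and the separation unit passes all inert gas, so inert gas in F3 = inert gas in F7 = 176.38 kg/h.
NH3 in F3: m_A = 437×0.866 + (1−0.332)·(1−0.521)·m_A, so m_A = 378.44/0.6800 = 556.51 kg/h.
F7 = (1−0.521)×556.51 + 176.38 = 442.95 kg/h.
Purge F12 = 0.332×442.95 = 147.06 kg/h.

147.1 kg/h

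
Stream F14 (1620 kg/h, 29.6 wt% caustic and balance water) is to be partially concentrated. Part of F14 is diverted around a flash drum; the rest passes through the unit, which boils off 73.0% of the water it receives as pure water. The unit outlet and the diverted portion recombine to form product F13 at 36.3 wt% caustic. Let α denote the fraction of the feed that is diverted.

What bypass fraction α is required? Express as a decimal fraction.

All 1620×0.296 = 479.52 kg/h of caustic reaches F13, so F13 = 479.52/0.363 = 1321 kg/h and vapour = 299.01 kg/h.
The evaporator receives (1−α)·1620 of feed at 0.704 water and removes 0.730 of that water:
0.730×0.704×(1−α)×1620 = 299.01
(1−α) = 299.01/832.55 = 0.3591;  α = 0.6409.

0.641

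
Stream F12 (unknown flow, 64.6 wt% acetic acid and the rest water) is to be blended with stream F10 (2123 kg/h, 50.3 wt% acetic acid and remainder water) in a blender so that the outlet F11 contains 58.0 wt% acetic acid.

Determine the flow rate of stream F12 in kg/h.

2477 kg/h

Let F12 be the unknown flow. Total out = 2123 + F12.
acetic acid balance: 1067.9 + 0.646·F12 = 0.580·(2123 + F12)
(0.646 − 0.580)·F12 = 0.580×2123 − 1067.9 = 163.47
F12 = 163.47 / 0.066 = 2476.8 kg/h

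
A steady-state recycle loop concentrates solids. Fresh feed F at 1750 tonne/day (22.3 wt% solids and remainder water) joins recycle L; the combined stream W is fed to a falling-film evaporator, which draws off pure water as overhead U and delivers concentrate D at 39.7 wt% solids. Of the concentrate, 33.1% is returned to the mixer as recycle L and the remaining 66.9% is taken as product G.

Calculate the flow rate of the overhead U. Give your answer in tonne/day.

Overall solids balance (none leaves overhead): solids in fresh feed = solids in product, i.e. 1750×0.223 = (1−0.331)·D·0.397.
D = 390.25/(0.397×0.669) = 1469.4 tonne/day.
Recycle L = 0.331×1469.4 = 486.36 tonne/day.
Combined feed W = 1750 + 486.36 = 2236.4 tonne/day.
Overhead U = W − D = 2236.4 − 1469.4 = 767 tonne/day.

767 tonne/day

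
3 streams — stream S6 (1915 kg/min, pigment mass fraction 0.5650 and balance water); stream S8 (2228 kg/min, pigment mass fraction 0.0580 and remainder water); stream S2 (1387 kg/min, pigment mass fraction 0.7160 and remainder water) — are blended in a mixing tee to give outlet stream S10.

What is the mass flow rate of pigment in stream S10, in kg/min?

pigment out = pigment in = 1915×0.565 + 2228×0.058 + 1387×0.716 = 2204.3 kg/min.

2204 kg/min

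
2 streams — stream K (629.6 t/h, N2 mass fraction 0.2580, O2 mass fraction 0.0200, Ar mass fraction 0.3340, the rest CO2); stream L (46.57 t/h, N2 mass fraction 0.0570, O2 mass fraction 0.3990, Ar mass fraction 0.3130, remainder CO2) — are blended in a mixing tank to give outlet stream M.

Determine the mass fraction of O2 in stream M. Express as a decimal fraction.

0.0461

Total flow out = 629.6 + 46.57 = 676.17 t/h.
O2 in = 629.6×0.020 + 46.57×0.399 = 31.173 t/h.
O2 mass fraction in M = 31.173/676.17 = 0.0461.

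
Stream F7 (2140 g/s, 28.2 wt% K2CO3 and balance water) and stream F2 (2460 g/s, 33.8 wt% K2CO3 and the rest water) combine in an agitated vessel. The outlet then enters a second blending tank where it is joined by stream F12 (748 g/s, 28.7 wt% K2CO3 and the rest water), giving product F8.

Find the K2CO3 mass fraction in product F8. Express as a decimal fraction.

0.308

Overall, product flow = 5348 g/s.
K2CO3 in = 2140×0.282 + 2460×0.338 + 748×0.287 = 1649.6 g/s.
K2CO3 fraction in F8 = 0.308.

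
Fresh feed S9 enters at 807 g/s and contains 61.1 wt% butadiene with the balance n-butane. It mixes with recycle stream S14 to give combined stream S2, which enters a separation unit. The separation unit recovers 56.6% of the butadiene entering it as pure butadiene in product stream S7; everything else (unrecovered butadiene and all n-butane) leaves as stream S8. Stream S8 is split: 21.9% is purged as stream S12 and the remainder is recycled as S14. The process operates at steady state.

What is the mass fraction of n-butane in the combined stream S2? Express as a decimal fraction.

n-butane enters only via S9 and leaves only via the purge: 807×0.389 = 0.219×(n-butane in S8), and the separation unit passes all n-butane, so n-butane in S2 = n-butane in S8 = 1433.4 g/s.
butadiene in S2: m_A = 807×0.611 + (1−0.219)·(1−0.566)·m_A, so m_A = 493.08/0.6610 = 745.9 g/s.
S2 = 745.9 + 1433.4 = 2179.3 g/s.
n-butane fraction in S2 = 1433.4/2179.3 = 0.6577.

0.6577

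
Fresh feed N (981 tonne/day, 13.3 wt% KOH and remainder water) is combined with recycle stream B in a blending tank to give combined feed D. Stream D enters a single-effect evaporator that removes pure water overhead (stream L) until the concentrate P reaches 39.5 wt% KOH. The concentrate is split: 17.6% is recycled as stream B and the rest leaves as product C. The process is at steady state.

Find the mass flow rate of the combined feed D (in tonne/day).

1052 tonne/day

Overall KOH balance (none leaves overhead): KOH in fresh feed = KOH in product, i.e. 981×0.133 = (1−0.176)·P·0.395.
P = 130.47/(0.395×0.824) = 400.86 tonne/day.
Recycle B = 0.176×400.86 = 70.552 tonne/day.
Combined feed D = 981 + 70.552 = 1051.6 tonne/day.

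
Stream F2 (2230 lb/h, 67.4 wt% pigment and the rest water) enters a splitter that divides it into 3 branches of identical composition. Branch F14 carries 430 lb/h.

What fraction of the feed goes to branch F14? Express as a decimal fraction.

0.193

Fraction to F14 = 430/2230 = 0.1928.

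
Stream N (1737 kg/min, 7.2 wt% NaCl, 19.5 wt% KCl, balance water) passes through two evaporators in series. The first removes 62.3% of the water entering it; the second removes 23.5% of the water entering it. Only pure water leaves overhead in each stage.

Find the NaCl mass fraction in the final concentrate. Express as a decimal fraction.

water in feed = 1737×0.733 = 1273.2 kg/min.
After stage 1: water left = (1−0.623)×1273.2 = 480; stream total = 943.78 kg/min.
After stage 2: water left = (1−0.235)×480 = 367.2; final concentrate = 830.98 kg/min.
NaCl fraction = 125.06/830.98 = 0.1505.

0.1505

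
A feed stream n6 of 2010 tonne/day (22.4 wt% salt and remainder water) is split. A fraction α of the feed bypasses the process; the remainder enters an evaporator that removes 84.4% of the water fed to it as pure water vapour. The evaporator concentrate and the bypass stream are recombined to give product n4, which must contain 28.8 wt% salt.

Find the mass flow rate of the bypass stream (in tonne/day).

1328 tonne/day

All 2010×0.224 = 450.24 tonne/day of salt reaches n4, so n4 = 450.24/0.288 = 1563.3 tonne/day and vapour = 446.67 tonne/day.
The evaporator receives (1−α)·2010 of feed at 0.776 water and removes 0.844 of that water:
0.844×0.776×(1−α)×2010 = 446.67
(1−α) = 446.67/1316.4 = 0.3393;  α = 0.6607.
Bypass flow = 0.6607×2010 = 1328 tonne/day.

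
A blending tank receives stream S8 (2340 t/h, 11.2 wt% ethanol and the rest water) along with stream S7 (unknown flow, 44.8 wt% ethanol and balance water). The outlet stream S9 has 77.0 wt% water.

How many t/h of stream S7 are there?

Let S7 be the unknown flow. Total out = 2340 + S7.
water balance: 2077.9 + 0.552·S7 = 0.770·(2340 + S7)
(0.552 − 0.770)·S7 = 0.770×2340 − 2077.9 = -276.12
S7 = -276.12 / -0.218 = 1266.6 t/h

1267 t/h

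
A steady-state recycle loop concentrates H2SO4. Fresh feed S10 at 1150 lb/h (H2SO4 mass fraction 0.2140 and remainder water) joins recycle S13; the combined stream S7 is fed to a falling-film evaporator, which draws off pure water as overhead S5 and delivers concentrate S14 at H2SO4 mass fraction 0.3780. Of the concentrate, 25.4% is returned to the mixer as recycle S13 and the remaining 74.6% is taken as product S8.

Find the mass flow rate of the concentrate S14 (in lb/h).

Overall H2SO4 balance (none leaves overhead): H2SO4 in fresh feed = H2SO4 in product, i.e. 1150×0.214 = (1−0.254)·S14·0.378.
S14 = 246.1/(0.378×0.746) = 872.73 lb/h.

872.7 lb/h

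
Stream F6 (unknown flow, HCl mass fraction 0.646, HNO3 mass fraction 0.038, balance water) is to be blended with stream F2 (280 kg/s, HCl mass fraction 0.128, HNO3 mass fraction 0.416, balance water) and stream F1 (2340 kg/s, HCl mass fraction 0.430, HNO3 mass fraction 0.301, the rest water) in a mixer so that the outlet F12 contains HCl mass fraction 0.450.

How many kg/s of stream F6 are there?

Let F6 be the unknown flow. Total out = 2620 + F6.
HCl balance: 1042 + 0.646·F6 = 0.450·(2620 + F6)
(0.646 − 0.450)·F6 = 0.450×2620 − 1042 = 136.96
F6 = 136.96 / 0.196 = 698.78 kg/s

698.8 kg/s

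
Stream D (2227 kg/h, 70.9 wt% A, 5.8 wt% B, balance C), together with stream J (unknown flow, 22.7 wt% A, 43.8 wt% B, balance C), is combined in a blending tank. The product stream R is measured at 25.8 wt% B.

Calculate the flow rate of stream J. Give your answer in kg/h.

Let J be the unknown flow. Total out = 2227 + J.
B balance: 129.17 + 0.438·J = 0.258·(2227 + J)
(0.438 − 0.258)·J = 0.258×2227 − 129.17 = 445.4
J = 445.4 / 0.180 = 2474.4 kg/h

2474 kg/h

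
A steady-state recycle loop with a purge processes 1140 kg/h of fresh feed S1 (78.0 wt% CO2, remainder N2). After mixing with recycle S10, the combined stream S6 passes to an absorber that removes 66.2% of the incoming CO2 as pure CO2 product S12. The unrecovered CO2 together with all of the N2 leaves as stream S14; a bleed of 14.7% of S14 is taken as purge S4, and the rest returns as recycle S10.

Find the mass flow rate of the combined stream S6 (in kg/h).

N2 enters only via S1 and leaves only via the purge: 1140×0.220 = 0.147×(N2 in S14), and the absorber passes all N2, so N2 in S6 = N2 in S14 = 1706.1 kg/h.
CO2 in S6: m_A = 1140×0.780 + (1−0.147)·(1−0.662)·m_A, so m_A = 889.2/0.7117 = 1249.4 kg/h.
S6 = 1249.4 + 1706.1 = 2955.5 kg/h.

2956 kg/h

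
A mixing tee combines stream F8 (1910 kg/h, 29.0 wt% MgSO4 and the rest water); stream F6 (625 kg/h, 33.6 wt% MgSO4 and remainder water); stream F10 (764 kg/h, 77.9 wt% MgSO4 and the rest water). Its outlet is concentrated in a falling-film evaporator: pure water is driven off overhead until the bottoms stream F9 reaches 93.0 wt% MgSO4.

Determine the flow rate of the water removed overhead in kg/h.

MgSO4 entering = 1910×0.290 + 625×0.336 + 764×0.779 = 1359.1 kg/h.
All MgSO4 reports to F9, so F9 = 1359.1/0.930 = 1461.4 kg/h.
Total feed = 3299 kg/h; overhead = 3299 − 1461.4 = 1837.6 kg/h.

1838 kg/h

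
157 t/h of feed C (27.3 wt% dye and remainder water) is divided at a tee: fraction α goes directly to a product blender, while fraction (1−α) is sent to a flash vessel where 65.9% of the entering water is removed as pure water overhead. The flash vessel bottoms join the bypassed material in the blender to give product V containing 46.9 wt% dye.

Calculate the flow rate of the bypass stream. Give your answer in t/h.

20.05 t/h

All 157×0.273 = 42.861 t/h of dye reaches V, so V = 42.861/0.469 = 91.388 t/h and vapour = 65.612 t/h.
The evaporator receives (1−α)·157 of feed at 0.727 water and removes 0.659 of that water:
0.659×0.727×(1−α)×157 = 65.612
(1−α) = 65.612/75.218 = 0.8723;  α = 0.1277.
Bypass flow = 0.1277×157 = 20.05 t/h.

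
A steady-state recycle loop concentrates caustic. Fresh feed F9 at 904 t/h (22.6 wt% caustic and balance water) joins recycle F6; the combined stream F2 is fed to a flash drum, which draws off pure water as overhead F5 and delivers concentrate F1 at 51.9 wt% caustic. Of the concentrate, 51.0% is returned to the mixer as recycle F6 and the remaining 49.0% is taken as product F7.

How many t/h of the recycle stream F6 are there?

Overall caustic balance (none leaves overhead): caustic in fresh feed = caustic in product, i.e. 904×0.226 = (1−0.510)·F1·0.519.
F1 = 204.3/(0.519×0.490) = 803.37 t/h.
Recycle F6 = 0.510×803.37 = 409.72 t/h.

409.7 t/h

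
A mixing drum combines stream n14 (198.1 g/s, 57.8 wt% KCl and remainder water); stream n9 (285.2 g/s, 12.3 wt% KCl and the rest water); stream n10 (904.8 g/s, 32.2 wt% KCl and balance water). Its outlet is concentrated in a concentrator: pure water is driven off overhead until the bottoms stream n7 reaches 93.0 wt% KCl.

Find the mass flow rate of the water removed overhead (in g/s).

KCl entering = 198.1×0.578 + 285.2×0.123 + 904.8×0.322 = 440.93 g/s.
All KCl reports to n7, so n7 = 440.93/0.930 = 474.12 g/s.
Total feed = 1388.1 g/s; overhead = 1388.1 − 474.12 = 913.98 g/s.

914 g/s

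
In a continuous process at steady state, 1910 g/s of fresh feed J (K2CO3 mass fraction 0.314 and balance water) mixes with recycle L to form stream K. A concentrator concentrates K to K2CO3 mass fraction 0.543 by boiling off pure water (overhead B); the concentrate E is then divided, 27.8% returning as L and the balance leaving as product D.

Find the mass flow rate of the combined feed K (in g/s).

Overall K2CO3 balance (none leaves overhead): K2CO3 in fresh feed = K2CO3 in product, i.e. 1910×0.314 = (1−0.278)·E·0.543.
E = 599.74/(0.543×0.722) = 1529.8 g/s.
Recycle L = 0.278×1529.8 = 425.28 g/s.
Combined feed K = 1910 + 425.28 = 2335.3 g/s.

2335 g/s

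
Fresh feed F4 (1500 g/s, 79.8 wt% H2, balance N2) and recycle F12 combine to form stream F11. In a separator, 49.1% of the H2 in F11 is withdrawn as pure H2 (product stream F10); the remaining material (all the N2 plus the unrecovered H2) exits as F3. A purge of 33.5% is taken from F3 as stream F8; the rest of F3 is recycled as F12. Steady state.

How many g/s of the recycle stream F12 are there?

N2 enters only via F4 and leaves only via the purge: 1500×0.202 = 0.335×(N2 in F3), and the separator passes all N2, so N2 in F11 = N2 in F3 = 904.48 g/s.
H2 in F11: m_A = 1500×0.798 + (1−0.335)·(1−0.491)·m_A, so m_A = 1197/0.6615 = 1809.5 g/s.
F3 = (1−0.491)×1809.5 + 904.48 = 1825.5 g/s.
Recycle F12 = (1−0.335)×1825.5 = 1214 g/s.

1214 g/s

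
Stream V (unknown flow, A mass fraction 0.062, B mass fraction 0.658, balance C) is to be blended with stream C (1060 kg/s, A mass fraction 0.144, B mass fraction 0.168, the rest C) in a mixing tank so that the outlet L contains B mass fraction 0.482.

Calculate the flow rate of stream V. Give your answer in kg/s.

Let V be the unknown flow. Total out = 1060 + V.
B balance: 178.08 + 0.658·V = 0.482·(1060 + V)
(0.658 − 0.482)·V = 0.482×1060 − 178.08 = 332.84
V = 332.84 / 0.176 = 1891.1 kg/s

1891 kg/s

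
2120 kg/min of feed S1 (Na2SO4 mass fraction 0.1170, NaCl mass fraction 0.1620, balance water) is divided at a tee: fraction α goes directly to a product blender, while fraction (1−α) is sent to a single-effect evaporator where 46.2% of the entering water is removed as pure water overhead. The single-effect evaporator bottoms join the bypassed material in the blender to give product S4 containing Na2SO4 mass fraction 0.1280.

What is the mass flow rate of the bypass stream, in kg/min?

All 2120×0.117 = 248.04 kg/min of Na2SO4 reaches S4, so S4 = 248.04/0.128 = 1937.8 kg/min and vapour = 182.19 kg/min.
The evaporator receives (1−α)·2120 of feed at 0.721 water and removes 0.462 of that water:
0.462×0.721×(1−α)×2120 = 182.19
(1−α) = 182.19/706.18 = 0.2580;  α = 0.7420.
Bypass flow = 0.7420×2120 = 1573.1 kg/min.

1573 kg/min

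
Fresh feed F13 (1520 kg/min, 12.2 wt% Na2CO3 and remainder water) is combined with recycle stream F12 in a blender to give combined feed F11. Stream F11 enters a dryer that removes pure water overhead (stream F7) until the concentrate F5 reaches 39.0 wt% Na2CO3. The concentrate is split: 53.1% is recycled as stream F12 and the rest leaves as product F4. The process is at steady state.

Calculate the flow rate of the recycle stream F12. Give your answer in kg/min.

Overall Na2CO3 balance (none leaves overhead): Na2CO3 in fresh feed = Na2CO3 in product, i.e. 1520×0.122 = (1−0.531)·F5·0.390.
F5 = 185.44/(0.390×0.469) = 1013.8 kg/min.
Recycle F12 = 0.531×1013.8 = 538.34 kg/min.

538.3 kg/min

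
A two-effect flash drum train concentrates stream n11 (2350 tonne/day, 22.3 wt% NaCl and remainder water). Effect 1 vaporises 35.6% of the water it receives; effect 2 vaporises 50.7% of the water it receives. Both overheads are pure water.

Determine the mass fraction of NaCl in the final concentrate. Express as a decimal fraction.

water in feed = 2350×0.777 = 1826 tonne/day.
After stage 1: water left = (1−0.356)×1826 = 1175.9; stream total = 1700 tonne/day.
After stage 2: water left = (1−0.507)×1175.9 = 579.72; final concentrate = 1103.8 tonne/day.
NaCl fraction = 524.05/1103.8 = 0.475.

0.475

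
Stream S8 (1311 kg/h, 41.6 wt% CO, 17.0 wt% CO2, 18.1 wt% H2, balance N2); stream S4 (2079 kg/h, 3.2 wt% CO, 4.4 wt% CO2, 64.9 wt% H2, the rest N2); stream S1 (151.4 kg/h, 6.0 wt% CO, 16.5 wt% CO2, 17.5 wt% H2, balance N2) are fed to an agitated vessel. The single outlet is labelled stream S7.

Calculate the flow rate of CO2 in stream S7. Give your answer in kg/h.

339.3 kg/h

CO2 out = CO2 in = 1311×0.170 + 2079×0.044 + 151.4×0.165 = 339.33 kg/h.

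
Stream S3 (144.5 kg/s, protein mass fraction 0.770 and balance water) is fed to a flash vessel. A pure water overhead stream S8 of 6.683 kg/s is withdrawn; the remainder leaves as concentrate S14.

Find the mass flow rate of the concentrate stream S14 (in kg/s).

137.8 kg/s

Concentrate = 144.5 − 6.683 = 137.82 kg/s.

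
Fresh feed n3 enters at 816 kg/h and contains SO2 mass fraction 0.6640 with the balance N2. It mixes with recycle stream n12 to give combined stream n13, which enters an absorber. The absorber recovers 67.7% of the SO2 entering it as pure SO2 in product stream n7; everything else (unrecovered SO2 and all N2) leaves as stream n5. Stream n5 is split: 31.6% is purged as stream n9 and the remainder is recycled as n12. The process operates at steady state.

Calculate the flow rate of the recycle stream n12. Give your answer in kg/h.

N2 enters only via n3 and leaves only via the purge: 816×0.336 = 0.316×(N2 in n5), and the absorber passes all N2, so N2 in n13 = N2 in n5 = 867.65 kg/h.
SO2 in n13: m_A = 816×0.664 + (1−0.316)·(1−0.677)·m_A, so m_A = 541.82/0.7791 = 695.48 kg/h.
n5 = (1−0.677)×695.48 + 867.65 = 1092.3 kg/h.
Recycle n12 = (1−0.316)×1092.3 = 747.12 kg/h.

747.1 kg/h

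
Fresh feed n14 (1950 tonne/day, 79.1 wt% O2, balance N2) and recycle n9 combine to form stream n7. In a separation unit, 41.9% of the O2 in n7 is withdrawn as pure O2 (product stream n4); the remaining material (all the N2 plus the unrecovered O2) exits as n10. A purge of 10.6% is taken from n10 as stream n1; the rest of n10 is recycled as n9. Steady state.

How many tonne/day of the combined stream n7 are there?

N2 enters only via n14 and leaves only via the purge: 1950×0.209 = 0.106×(N2 in n10), and the separation unit passes all N2, so N2 in n7 = N2 in n10 = 3844.8 tonne/day.
O2 in n7: m_A = 1950×0.791 + (1−0.106)·(1−0.419)·m_A, so m_A = 1542.5/0.4806 = 3209.5 tonne/day.
n7 = 3209.5 + 3844.8 = 7054.3 tonne/day.

7054 tonne/day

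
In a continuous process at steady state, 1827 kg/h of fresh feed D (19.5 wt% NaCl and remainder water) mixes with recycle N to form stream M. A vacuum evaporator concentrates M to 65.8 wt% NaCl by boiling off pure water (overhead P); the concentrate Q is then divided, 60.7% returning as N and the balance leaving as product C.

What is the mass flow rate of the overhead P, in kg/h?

1286 kg/h

Overall NaCl balance (none leaves overhead): NaCl in fresh feed = NaCl in product, i.e. 1827×0.195 = (1−0.607)·Q·0.658.
Q = 356.26/(0.658×0.393) = 1377.7 kg/h.
Recycle N = 0.607×1377.7 = 836.26 kg/h.
Combined feed M = 1827 + 836.26 = 2663.3 kg/h.
Overhead P = M − Q = 2663.3 − 1377.7 = 1285.6 kg/h.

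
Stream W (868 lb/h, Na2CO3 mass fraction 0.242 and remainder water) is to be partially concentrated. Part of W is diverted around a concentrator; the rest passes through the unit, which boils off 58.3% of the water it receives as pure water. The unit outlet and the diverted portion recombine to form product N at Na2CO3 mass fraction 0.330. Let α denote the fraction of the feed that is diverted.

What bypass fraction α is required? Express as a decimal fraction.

0.397

All 868×0.242 = 210.06 lb/h of Na2CO3 reaches N, so N = 210.06/0.330 = 636.53 lb/h and vapour = 231.47 lb/h.
The evaporator receives (1−α)·868 of feed at 0.758 water and removes 0.583 of that water:
0.583×0.758×(1−α)×868 = 231.47
(1−α) = 231.47/383.58 = 0.6034;  α = 0.3966.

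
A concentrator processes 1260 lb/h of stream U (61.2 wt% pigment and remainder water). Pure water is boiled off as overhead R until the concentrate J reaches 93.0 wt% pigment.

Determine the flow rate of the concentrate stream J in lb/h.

pigment is conserved: 1260×0.612 = 771.12 lb/h all reports to the concentrate.
Concentrate = 771.12/(target fraction) = 829.16 lb/h.

829.2 lb/h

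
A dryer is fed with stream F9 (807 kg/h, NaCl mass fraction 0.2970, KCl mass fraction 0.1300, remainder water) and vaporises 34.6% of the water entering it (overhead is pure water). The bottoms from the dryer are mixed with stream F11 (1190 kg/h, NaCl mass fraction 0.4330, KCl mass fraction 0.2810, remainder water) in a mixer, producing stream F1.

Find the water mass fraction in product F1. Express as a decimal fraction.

Vapour removed = 0.346×0.573×807 = 159.99 kg/h; concentrate = 647.01 kg/h.
water reaching the mixer = 302.42 (from concentrate) + 1190×0.286 = 642.76 kg/h.
Product flow = 647.01 + 1190 = 1837 kg/h; water fraction = 0.3499.

0.3499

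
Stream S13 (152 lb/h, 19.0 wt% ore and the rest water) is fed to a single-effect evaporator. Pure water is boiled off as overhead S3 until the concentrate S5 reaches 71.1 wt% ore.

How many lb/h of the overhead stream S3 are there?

111.4 lb/h

ore is conserved: 152×0.190 = 28.88 lb/h all reports to the concentrate.
Concentrate = 28.88/(target fraction) = 40.619 lb/h.
Overhead = 152 − 40.619 = 111.38 lb/h.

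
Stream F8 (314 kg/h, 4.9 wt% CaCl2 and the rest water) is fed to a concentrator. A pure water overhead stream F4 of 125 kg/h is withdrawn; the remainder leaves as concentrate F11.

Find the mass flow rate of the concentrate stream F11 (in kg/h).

Concentrate = 314 − 125 = 189 kg/h.

189 kg/h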